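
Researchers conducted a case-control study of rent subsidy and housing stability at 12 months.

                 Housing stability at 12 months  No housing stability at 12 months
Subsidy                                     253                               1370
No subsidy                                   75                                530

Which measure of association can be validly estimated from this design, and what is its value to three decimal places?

Cells: a = 253, b = 1370, c = 75, d = 530.
This is a case-control study: participants were sampled on outcome status, so risks in the source population cannot be estimated directly — relative risk is not valid here. The odds ratio is the appropriate measure.
OR = (a·d)/(b·c) = (253 × 530) / (1370 × 75) = 134090 / 102750 = 1.30501

1.305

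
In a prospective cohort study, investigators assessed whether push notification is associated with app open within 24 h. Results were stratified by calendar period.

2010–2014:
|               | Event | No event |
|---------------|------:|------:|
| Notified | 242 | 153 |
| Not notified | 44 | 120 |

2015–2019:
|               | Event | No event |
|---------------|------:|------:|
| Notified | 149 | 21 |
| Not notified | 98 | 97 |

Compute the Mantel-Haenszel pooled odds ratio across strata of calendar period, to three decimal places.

OR_MH = Σ(aᵢdᵢ/nᵢ) / Σ(bᵢcᵢ/nᵢ), where nᵢ is the stratum total.
Stratum 1 (2010–2014): n = 559; a·d/n = 242·120/559 = 51.9499; b·c/n = 153·44/559 = 12.0429
Stratum 2 (2015–2019): n = 365; a·d/n = 149·97/365 = 39.5973; b·c/n = 21·98/365 = 5.6384
OR_MH = (51.9499 + 39.5973) / (12.0429 + 5.6384) = 91.5472 / 17.6813 = 5.17763

5.178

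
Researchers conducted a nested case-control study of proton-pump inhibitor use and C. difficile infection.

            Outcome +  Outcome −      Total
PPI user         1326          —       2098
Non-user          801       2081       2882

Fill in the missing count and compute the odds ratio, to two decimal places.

4.46

The missing cell is in the exposed row: 2098 − 1326 = 772.
So a = 1326, b = 772, c = 801, d = 2081.
OR = (a·d)/(b·c) = (1326 × 2081) / (772 × 801) = 2759406 / 618372 = 4.46237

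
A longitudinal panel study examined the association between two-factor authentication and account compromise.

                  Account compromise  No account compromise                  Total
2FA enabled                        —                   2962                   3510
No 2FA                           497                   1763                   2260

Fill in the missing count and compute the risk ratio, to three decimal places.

The missing cell is in the exposed row: 3510 − 2962 = 548.
So a = 548, b = 2962, c = 497, d = 1763.
RR = [a/(a+b)] / [c/(c+d)] = (548/3510) / (497/2260) = 0.15613/0.21991 = 0.70995

0.710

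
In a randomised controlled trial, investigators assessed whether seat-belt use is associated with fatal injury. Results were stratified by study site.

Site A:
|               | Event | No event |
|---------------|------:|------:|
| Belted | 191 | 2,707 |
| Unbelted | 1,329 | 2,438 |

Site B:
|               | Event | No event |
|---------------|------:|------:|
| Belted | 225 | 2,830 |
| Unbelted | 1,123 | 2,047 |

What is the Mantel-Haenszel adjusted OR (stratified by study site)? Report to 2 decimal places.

OR_MH = Σ(aᵢdᵢ/nᵢ) / Σ(bᵢcᵢ/nᵢ), where nᵢ is the stratum total.
Stratum 1 (Site A): n = 6665; a·d/n = 191·2438/6665 = 69.8662; b·c/n = 2707·1329/6665 = 539.7754
Stratum 2 (Site B): n = 6225; a·d/n = 225·2047/6225 = 73.9880; b·c/n = 2830·1123/6225 = 510.5365
OR_MH = (69.8662 + 73.9880) / (539.7754 + 510.5365) = 143.8541 / 1050.3119 = 0.13696

0.14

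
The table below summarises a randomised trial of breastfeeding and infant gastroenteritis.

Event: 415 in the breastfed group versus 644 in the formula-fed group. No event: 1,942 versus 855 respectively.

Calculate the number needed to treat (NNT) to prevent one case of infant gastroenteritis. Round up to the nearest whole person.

4

Risk in treated group = 415/2357 = 0.17607; risk in control = 644/1499 = 0.42962.
Absolute risk reduction = 0.42962 − 0.17607 = 0.25355
NNT = 1 / ARR = 1 / 0.25355 = 3.944 → round up → 4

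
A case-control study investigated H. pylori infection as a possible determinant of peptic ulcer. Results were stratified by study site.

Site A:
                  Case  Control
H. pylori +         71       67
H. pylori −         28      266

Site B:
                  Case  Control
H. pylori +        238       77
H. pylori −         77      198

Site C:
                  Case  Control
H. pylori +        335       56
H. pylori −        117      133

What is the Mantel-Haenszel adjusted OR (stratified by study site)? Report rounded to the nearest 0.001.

7.845

OR_MH = Σ(aᵢdᵢ/nᵢ) / Σ(bᵢcᵢ/nᵢ), where nᵢ is the stratum total.
Stratum 1 (Site A): n = 432; a·d/n = 71·266/432 = 43.7176; b·c/n = 67·28/432 = 4.3426
Stratum 2 (Site B): n = 590; a·d/n = 238·198/590 = 79.8712; b·c/n = 77·77/590 = 10.0492
Stratum 3 (Site C): n = 641; a·d/n = 335·133/641 = 69.5086; b·c/n = 56·117/641 = 10.2215
OR_MH = (43.7176 + 79.8712 + 69.5086) / (4.3426 + 10.0492 + 10.2215) = 193.0974 / 24.6133 = 7.84525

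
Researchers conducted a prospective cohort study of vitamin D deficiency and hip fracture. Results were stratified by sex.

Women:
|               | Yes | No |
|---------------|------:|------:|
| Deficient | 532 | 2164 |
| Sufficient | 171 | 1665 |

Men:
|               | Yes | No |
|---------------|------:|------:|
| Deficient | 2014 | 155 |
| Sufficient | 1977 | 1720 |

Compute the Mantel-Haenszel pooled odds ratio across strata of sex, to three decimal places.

OR_MH = Σ(aᵢdᵢ/nᵢ) / Σ(bᵢcᵢ/nᵢ), where nᵢ is the stratum total.
Stratum 1 (Women): n = 4532; a·d/n = 532·1665/4532 = 195.4501; b·c/n = 2164·171/4532 = 81.6514
Stratum 2 (Men): n = 5866; a·d/n = 2014·1720/5866 = 590.5353; b·c/n = 155·1977/5866 = 52.2392
OR_MH = (195.4501 + 590.5353) / (81.6514 + 52.2392) = 785.9854 / 133.8905 = 5.87036

5.870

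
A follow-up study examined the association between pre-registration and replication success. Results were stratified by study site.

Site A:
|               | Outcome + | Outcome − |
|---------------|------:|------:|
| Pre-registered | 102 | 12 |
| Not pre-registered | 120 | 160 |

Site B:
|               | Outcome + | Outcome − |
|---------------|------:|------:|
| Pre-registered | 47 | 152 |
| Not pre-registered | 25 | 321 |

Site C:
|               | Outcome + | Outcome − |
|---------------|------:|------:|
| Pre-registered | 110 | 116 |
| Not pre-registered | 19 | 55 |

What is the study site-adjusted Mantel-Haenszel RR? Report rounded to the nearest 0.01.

RR_MH = Σ(aᵢ·n₀ᵢ/nᵢ) / Σ(cᵢ·n₁ᵢ/nᵢ), with n₁ᵢ = aᵢ+bᵢ (exposed), n₀ᵢ = cᵢ+dᵢ (unexposed), nᵢ = n₁ᵢ+n₀ᵢ.
Stratum 1 (Site A): n₁ = 114, n₀ = 280, n = 394; a·n₀/n = 102·280/394 = 72.4873; c·n₁/n = 120·114/394 = 34.7208
Stratum 2 (Site B): n₁ = 199, n₀ = 346, n = 545; a·n₀/n = 47·346/545 = 29.8385; c·n₁/n = 25·199/545 = 9.1284
Stratum 3 (Site C): n₁ = 226, n₀ = 74, n = 300; a·n₀/n = 110·74/300 = 27.1333; c·n₁/n = 19·226/300 = 14.3133
RR_MH = (72.4873 + 29.8385 + 27.1333) / (34.7208 + 9.1284 + 14.3133) = 129.4592 / 58.1626 = 2.22582

2.23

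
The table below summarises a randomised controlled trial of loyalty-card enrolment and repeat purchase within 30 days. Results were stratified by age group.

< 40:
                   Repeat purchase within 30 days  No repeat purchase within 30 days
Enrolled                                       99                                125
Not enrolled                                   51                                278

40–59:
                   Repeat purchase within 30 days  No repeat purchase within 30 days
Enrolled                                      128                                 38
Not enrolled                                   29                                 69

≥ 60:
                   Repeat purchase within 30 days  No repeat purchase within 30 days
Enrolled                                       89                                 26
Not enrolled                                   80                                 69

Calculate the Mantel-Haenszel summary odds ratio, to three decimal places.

OR_MH = Σ(aᵢdᵢ/nᵢ) / Σ(bᵢcᵢ/nᵢ), where nᵢ is the stratum total.
Stratum 1 (< 40): n = 553; a·d/n = 99·278/553 = 49.7685; b·c/n = 125·51/553 = 11.5280
Stratum 2 (40–59): n = 264; a·d/n = 128·69/264 = 33.4545; b·c/n = 38·29/264 = 4.1742
Stratum 3 (≥ 60): n = 264; a·d/n = 89·69/264 = 23.2614; b·c/n = 26·80/264 = 7.8788
OR_MH = (49.7685 + 33.4545 + 23.2614) / (11.5280 + 4.1742 + 7.8788) = 106.4844 / 23.5811 = 4.51568

4.516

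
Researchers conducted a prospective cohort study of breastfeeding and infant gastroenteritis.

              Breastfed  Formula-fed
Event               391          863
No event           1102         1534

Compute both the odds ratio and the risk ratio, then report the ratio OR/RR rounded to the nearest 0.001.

Reading the table with exposure as columns: a = 391 (Breastfed, case), b = 1102 (Breastfed, non-case), c = 863 (Formula-fed, case), d = 1534.
OR = (391·1534)/(1102·863) = 599794/951026 = 0.63068
Risk in exposed = 391/1493 = 0.26189; risk in unexposed = 863/2397 = 0.36003; RR = 0.72740
OR/RR = 0.63068 / 0.72740 = 0.86703
The outcome is not rare, so the OR lies further from 1 than the RR.

0.867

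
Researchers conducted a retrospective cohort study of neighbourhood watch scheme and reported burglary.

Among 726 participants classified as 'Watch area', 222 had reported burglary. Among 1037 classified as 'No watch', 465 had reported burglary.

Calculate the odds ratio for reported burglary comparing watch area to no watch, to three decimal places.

0.542

From the description: a = 222, b = 504, c = 465, d = 572.
OR = (a·d)/(b·c) = (222 × 572) / (504 × 465) = 126984 / 234360 = 0.54183
Exposure is associated with lower odds of reported burglary (OR = 0.54 < 1).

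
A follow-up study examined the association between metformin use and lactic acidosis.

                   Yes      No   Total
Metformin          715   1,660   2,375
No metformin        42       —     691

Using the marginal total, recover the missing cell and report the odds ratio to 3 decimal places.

6.656

The missing cell is in the unexposed row: 691 − 42 = 649.
So a = 715, b = 1660, c = 42, d = 649.
OR = (a·d)/(b·c) = (715 × 649) / (1660 × 42) = 464035 / 69720 = 6.65569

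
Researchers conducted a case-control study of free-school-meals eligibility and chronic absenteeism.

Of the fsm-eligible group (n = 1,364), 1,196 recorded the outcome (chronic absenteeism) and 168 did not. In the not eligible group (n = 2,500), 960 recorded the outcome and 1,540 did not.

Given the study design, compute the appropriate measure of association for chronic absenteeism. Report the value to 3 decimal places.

11.420

From the description: a = 1196, b = 168, c = 960, d = 1540.
This is a case-control study: participants were sampled on outcome status, so risks in the source population cannot be estimated directly — relative risk is not valid here. The odds ratio is the appropriate measure.
OR = (a·d)/(b·c) = (1196 × 1540) / (168 × 960) = 1841840 / 161280 = 11.42014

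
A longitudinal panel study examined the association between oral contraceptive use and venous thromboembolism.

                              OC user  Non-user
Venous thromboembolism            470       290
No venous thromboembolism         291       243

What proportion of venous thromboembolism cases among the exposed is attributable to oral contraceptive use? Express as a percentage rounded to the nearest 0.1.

Reading the table with exposure as columns: a = 470 (OC user, case), b = 291 (OC user, non-case), c = 290 (Non-user, case), d = 243.
Risk in exposed = 470/761 = 0.61761; risk in unexposed = 290/533 = 0.54409.
RR = 0.61761/0.54409 = 1.13512
AR% = (RR − 1)/RR × 100 = (1.13512 − 1)/1.13512 × 100 = 11.9037%

11.9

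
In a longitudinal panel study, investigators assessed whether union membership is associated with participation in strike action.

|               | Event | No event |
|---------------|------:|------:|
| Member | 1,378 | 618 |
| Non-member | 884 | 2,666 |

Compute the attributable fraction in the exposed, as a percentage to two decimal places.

Cells: a = 1378, b = 618, c = 884, d = 2666.
Risk in exposed = 1378/1996 = 0.69038; risk in unexposed = 884/3550 = 0.24901.
RR = 0.69038/0.24901 = 2.77246
AR% = (RR − 1)/RR × 100 = (2.77246 − 1)/2.77246 × 100 = 63.9309%

63.93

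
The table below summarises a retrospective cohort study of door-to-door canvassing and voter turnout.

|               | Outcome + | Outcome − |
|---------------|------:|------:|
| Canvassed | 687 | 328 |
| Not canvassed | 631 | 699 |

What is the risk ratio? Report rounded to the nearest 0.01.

Cells: a = 687, b = 328, c = 631, d = 699.
Risk in exposed = 687/1015 = 0.67685; risk in unexposed = 631/1330 = 0.47444.
RR = 0.67685 / 0.47444 = 1.42664
The risk among the exposed is 1.43 times that among the unexposed.

1.43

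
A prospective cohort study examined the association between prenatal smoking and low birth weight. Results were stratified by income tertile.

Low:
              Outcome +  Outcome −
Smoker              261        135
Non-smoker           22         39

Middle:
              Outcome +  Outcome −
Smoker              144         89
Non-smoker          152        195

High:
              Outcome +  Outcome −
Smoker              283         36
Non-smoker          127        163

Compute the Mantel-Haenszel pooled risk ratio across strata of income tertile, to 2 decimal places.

RR_MH = Σ(aᵢ·n₀ᵢ/nᵢ) / Σ(cᵢ·n₁ᵢ/nᵢ), with n₁ᵢ = aᵢ+bᵢ (exposed), n₀ᵢ = cᵢ+dᵢ (unexposed), nᵢ = n₁ᵢ+n₀ᵢ.
Stratum 1 (Low): n₁ = 396, n₀ = 61, n = 457; a·n₀/n = 261·61/457 = 34.8381; c·n₁/n = 22·396/457 = 19.0635
Stratum 2 (Middle): n₁ = 233, n₀ = 347, n = 580; a·n₀/n = 144·347/580 = 86.1517; c·n₁/n = 152·233/580 = 61.0621
Stratum 3 (High): n₁ = 319, n₀ = 290, n = 609; a·n₀/n = 283·290/609 = 134.7619; c·n₁/n = 127·319/609 = 66.5238
RR_MH = (34.8381 + 86.1517 + 134.7619) / (19.0635 + 61.0621 + 66.5238) = 255.7517 / 146.6493 = 1.74397

1.74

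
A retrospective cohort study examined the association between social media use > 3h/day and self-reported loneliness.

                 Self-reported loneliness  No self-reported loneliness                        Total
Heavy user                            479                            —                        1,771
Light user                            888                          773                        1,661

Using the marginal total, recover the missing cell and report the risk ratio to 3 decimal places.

The missing cell is in the exposed row: 1771 − 479 = 1292.
So a = 479, b = 1292, c = 888, d = 773.
RR = [a/(a+b)] / [c/(c+d)] = (479/1771) / (888/1661) = 0.27047/0.53462 = 0.50591

0.506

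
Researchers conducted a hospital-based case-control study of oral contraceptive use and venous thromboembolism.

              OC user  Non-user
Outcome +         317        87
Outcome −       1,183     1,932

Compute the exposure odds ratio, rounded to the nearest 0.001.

5.951

Reading the table with exposure as columns: a = 317 (OC user, case), b = 1183 (OC user, non-case), c = 87 (Non-user, case), d = 1932.
OR = (a·d)/(b·c) = (317 × 1932) / (1183 × 87) = 612444 / 102921 = 5.95062
The odds of venous thromboembolism are about 5.95 times as high in the oc user group.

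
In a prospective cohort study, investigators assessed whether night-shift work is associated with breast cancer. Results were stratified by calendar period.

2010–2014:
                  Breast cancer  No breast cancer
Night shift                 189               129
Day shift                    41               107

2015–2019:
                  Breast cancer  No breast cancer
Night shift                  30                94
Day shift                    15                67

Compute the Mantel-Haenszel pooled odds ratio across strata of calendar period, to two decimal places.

OR_MH = Σ(aᵢdᵢ/nᵢ) / Σ(bᵢcᵢ/nᵢ), where nᵢ is the stratum total.
Stratum 1 (2010–2014): n = 466; a·d/n = 189·107/466 = 43.3970; b·c/n = 129·41/466 = 11.3498
Stratum 2 (2015–2019): n = 206; a·d/n = 30·67/206 = 9.7573; b·c/n = 94·15/206 = 6.8447
OR_MH = (43.3970 + 9.7573) / (11.3498 + 6.8447) = 53.1543 / 18.1944 = 2.92146

2.92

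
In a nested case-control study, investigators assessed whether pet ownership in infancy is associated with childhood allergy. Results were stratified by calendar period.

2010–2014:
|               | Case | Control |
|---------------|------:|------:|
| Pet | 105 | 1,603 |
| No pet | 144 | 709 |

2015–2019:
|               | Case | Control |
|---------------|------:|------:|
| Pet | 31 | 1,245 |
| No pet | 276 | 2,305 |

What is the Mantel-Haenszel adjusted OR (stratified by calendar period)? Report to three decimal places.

0.266

OR_MH = Σ(aᵢdᵢ/nᵢ) / Σ(bᵢcᵢ/nᵢ), where nᵢ is the stratum total.
Stratum 1 (2010–2014): n = 2561; a·d/n = 105·709/2561 = 29.0687; b·c/n = 1603·144/2561 = 90.1335
Stratum 2 (2015–2019): n = 3857; a·d/n = 31·2305/3857 = 18.5261; b·c/n = 1245·276/3857 = 89.0900
OR_MH = (29.0687 + 18.5261) / (90.1335 + 89.0900) = 47.5948 / 179.2235 = 0.26556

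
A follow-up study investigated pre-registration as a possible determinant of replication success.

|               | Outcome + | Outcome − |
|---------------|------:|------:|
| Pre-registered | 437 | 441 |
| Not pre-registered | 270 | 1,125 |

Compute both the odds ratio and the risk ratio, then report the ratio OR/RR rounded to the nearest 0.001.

Cells: a = 437, b = 441, c = 270, d = 1125.
OR = (437·1125)/(441·270) = 491625/119070 = 4.12887
Risk in exposed = 437/878 = 0.49772; risk in unexposed = 270/1395 = 0.19355; RR = 2.57156
OR/RR = 4.12887 / 2.57156 = 1.60559
The outcome is not rare, so the OR lies further from 1 than the RR.

1.606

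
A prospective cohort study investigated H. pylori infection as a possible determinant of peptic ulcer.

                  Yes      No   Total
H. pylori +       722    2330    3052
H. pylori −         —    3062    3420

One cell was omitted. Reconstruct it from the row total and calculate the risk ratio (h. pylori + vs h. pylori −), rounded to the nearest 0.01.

The missing cell is in the unexposed row: 3420 − 3062 = 358.
So a = 722, b = 2330, c = 358, d = 3062.
RR = [a/(a+b)] / [c/(c+d)] = (722/3052) / (358/3420) = 0.23657/0.10468 = 2.25993

2.26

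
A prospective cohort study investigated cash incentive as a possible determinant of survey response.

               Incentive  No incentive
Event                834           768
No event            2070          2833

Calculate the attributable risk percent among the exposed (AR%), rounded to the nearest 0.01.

25.74

Reading the table with exposure as columns: a = 834 (Incentive, case), b = 2070 (Incentive, non-case), c = 768 (No incentive, case), d = 2833.
Risk in exposed = 834/2904 = 0.28719; risk in unexposed = 768/3601 = 0.21327.
RR = 0.28719/0.21327 = 1.34658
AR% = (RR − 1)/RR × 100 = (1.34658 − 1)/1.34658 × 100 = 25.7377%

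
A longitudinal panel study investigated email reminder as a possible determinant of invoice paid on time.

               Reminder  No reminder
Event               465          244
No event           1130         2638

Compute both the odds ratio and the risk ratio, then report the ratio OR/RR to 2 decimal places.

Reading the table with exposure as columns: a = 465 (Reminder, case), b = 1130 (Reminder, non-case), c = 244 (No reminder, case), d = 2638.
OR = (465·2638)/(1130·244) = 1226670/275720 = 4.44897
Risk in exposed = 465/1595 = 0.29154; risk in unexposed = 244/2882 = 0.08466; RR = 3.44347
OR/RR = 4.44897 / 3.44347 = 1.29200
The outcome is not rare, so the OR lies further from 1 than the RR.

1.29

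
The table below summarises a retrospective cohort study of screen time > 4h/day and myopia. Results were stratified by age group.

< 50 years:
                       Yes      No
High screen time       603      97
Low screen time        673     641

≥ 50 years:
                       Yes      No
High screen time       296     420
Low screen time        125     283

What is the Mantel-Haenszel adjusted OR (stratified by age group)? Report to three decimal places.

3.368

OR_MH = Σ(aᵢdᵢ/nᵢ) / Σ(bᵢcᵢ/nᵢ), where nᵢ is the stratum total.
Stratum 1 (< 50 years): n = 2014; a·d/n = 603·641/2014 = 191.9181; b·c/n = 97·673/2014 = 32.4136
Stratum 2 (≥ 50 years): n = 1124; a·d/n = 296·283/1124 = 74.5267; b·c/n = 420·125/1124 = 46.7082
OR_MH = (191.9181 + 74.5267) / (32.4136 + 46.7082) = 266.4448 / 79.1218 = 3.36753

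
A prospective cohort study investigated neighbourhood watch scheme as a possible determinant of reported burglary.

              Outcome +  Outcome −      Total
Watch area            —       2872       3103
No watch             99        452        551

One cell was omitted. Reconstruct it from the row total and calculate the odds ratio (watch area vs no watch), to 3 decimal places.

The missing cell is in the exposed row: 3103 − 2872 = 231.
So a = 231, b = 2872, c = 99, d = 452.
OR = (a·d)/(b·c) = (231 × 452) / (2872 × 99) = 104412 / 284328 = 0.36722

0.367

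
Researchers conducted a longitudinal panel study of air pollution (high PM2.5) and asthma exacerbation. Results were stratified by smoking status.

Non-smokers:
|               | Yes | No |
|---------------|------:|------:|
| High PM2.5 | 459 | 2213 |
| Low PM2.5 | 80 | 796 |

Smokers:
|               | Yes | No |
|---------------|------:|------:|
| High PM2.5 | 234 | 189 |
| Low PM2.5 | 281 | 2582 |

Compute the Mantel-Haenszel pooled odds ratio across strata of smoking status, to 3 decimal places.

4.342

OR_MH = Σ(aᵢdᵢ/nᵢ) / Σ(bᵢcᵢ/nᵢ), where nᵢ is the stratum total.
Stratum 1 (Non-smokers): n = 3548; a·d/n = 459·796/3548 = 102.9775; b·c/n = 2213·80/3548 = 49.8985
Stratum 2 (Smokers): n = 3286; a·d/n = 234·2582/3286 = 183.8673; b·c/n = 189·281/3286 = 16.1622
OR_MH = (102.9775 + 183.8673) / (49.8985 + 16.1622) = 286.8448 / 66.0607 = 4.34214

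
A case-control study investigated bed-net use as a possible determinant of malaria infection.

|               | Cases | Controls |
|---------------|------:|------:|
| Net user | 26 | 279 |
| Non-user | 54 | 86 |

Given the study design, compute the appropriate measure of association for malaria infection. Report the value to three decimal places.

Cells: a = 26, b = 279, c = 54, d = 86.
This is a case-control study: participants were sampled on outcome status, so risks in the source population cannot be estimated directly — relative risk is not valid here. The odds ratio is the appropriate measure.
OR = (a·d)/(b·c) = (26 × 86) / (279 × 54) = 2236 / 15066 = 0.14841

0.148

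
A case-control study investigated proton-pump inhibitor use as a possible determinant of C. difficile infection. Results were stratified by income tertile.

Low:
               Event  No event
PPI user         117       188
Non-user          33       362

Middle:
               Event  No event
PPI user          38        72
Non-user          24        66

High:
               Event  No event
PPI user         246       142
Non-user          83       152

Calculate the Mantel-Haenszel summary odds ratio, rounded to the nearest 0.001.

OR_MH = Σ(aᵢdᵢ/nᵢ) / Σ(bᵢcᵢ/nᵢ), where nᵢ is the stratum total.
Stratum 1 (Low): n = 700; a·d/n = 117·362/700 = 60.5057; b·c/n = 188·33/700 = 8.8629
Stratum 2 (Middle): n = 200; a·d/n = 38·66/200 = 12.5400; b·c/n = 72·24/200 = 8.6400
Stratum 3 (High): n = 623; a·d/n = 246·152/623 = 60.0193; b·c/n = 142·83/623 = 18.9181
OR_MH = (60.5057 + 12.5400 + 60.0193) / (8.8629 + 8.6400 + 18.9181) = 133.0650 / 36.4210 = 3.65352

3.654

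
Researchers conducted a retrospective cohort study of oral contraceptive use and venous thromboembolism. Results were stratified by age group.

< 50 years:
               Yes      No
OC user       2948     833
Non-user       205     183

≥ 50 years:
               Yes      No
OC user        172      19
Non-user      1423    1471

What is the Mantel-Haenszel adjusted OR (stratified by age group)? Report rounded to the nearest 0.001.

4.252

OR_MH = Σ(aᵢdᵢ/nᵢ) / Σ(bᵢcᵢ/nᵢ), where nᵢ is the stratum total.
Stratum 1 (< 50 years): n = 4169; a·d/n = 2948·183/4169 = 129.4037; b·c/n = 833·205/4169 = 40.9607
Stratum 2 (≥ 50 years): n = 3085; a·d/n = 172·1471/3085 = 82.0136; b·c/n = 19·1423/3085 = 8.7640
OR_MH = (129.4037 + 82.0136) / (40.9607 + 8.7640) = 211.4173 / 49.7247 = 4.25176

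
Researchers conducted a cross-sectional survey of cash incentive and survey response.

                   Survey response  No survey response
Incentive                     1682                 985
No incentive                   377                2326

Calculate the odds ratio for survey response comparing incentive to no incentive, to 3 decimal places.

Cells: a = 1682, b = 985, c = 377, d = 2326.
OR = (a·d)/(b·c) = (1682 × 2326) / (985 × 377) = 3912332 / 371345 = 10.53557
The odds of survey response are about 10.54 times as high in the incentive group.

10.536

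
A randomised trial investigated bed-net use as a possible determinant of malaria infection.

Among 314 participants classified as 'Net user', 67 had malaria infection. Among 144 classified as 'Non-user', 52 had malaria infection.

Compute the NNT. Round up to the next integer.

7

Risk in treated group = 67/314 = 0.21338; risk in control = 52/144 = 0.36111.
Absolute risk reduction = 0.36111 − 0.21338 = 0.14774
NNT = 1 / ARR = 1 / 0.14774 = 6.769 → round up → 7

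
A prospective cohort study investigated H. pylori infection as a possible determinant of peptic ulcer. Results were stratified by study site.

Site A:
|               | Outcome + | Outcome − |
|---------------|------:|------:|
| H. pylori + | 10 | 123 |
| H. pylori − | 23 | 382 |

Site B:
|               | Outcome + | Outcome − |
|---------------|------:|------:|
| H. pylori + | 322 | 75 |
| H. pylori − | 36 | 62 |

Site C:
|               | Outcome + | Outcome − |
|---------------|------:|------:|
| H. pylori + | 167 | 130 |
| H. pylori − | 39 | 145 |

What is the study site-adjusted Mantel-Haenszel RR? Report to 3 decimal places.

2.305

RR_MH = Σ(aᵢ·n₀ᵢ/nᵢ) / Σ(cᵢ·n₁ᵢ/nᵢ), with n₁ᵢ = aᵢ+bᵢ (exposed), n₀ᵢ = cᵢ+dᵢ (unexposed), nᵢ = n₁ᵢ+n₀ᵢ.
Stratum 1 (Site A): n₁ = 133, n₀ = 405, n = 538; a·n₀/n = 10·405/538 = 7.5279; c·n₁/n = 23·133/538 = 5.6859
Stratum 2 (Site B): n₁ = 397, n₀ = 98, n = 495; a·n₀/n = 322·98/495 = 63.7495; c·n₁/n = 36·397/495 = 28.8727
Stratum 3 (Site C): n₁ = 297, n₀ = 184, n = 481; a·n₀/n = 167·184/481 = 63.8836; c·n₁/n = 39·297/481 = 24.0811
RR_MH = (7.5279 + 63.7495 + 63.8836) / (5.6859 + 28.8727 + 24.0811) = 135.1610 / 58.6397 = 2.30494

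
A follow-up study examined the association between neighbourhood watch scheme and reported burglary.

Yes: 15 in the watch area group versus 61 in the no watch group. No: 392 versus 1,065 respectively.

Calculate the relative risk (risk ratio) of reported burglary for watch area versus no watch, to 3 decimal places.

0.680

From the description: a = 15, b = 392, c = 61, d = 1065.
Risk in exposed = 15/407 = 0.03686; risk in unexposed = 61/1126 = 0.05417.
RR = 0.03686 / 0.05417 = 0.68031
The risk is 32% lower among the exposed than among the unexposed.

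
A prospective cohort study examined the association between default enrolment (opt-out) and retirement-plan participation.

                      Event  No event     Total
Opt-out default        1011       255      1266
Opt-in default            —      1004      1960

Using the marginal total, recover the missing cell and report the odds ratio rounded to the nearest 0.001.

4.164

The missing cell is in the unexposed row: 1960 − 1004 = 956.
So a = 1011, b = 255, c = 956, d = 1004.
OR = (a·d)/(b·c) = (1011 × 1004) / (255 × 956) = 1015044 / 243780 = 4.16377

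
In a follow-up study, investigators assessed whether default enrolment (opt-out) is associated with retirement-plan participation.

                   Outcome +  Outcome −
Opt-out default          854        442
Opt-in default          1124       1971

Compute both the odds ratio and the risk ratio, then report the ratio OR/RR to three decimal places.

Cells: a = 854, b = 442, c = 1124, d = 1971.
OR = (854·1971)/(442·1124) = 1683234/496808 = 3.38810
Risk in exposed = 854/1296 = 0.65895; risk in unexposed = 1124/3095 = 0.36317; RR = 1.81446
OR/RR = 3.38810 / 1.81446 = 1.86728
The outcome is not rare, so the OR lies further from 1 than the RR.

1.867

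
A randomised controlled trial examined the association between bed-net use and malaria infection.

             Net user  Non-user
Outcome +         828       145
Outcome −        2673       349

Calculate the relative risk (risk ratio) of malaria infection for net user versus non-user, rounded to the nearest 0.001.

Reading the table with exposure as columns: a = 828 (Net user, case), b = 2673 (Net user, non-case), c = 145 (Non-user, case), d = 349.
Risk in exposed = 828/3501 = 0.23650; risk in unexposed = 145/494 = 0.29352.
RR = 0.23650 / 0.29352 = 0.80574
The risk is 19% lower among the exposed than among the unexposed.

0.806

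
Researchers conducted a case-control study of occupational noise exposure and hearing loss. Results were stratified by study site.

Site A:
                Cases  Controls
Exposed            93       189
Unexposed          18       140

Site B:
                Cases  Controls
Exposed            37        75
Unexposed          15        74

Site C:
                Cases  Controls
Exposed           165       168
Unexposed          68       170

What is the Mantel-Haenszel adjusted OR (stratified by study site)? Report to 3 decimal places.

OR_MH = Σ(aᵢdᵢ/nᵢ) / Σ(bᵢcᵢ/nᵢ), where nᵢ is the stratum total.
Stratum 1 (Site A): n = 440; a·d/n = 93·140/440 = 29.5909; b·c/n = 189·18/440 = 7.7318
Stratum 2 (Site B): n = 201; a·d/n = 37·74/201 = 13.6219; b·c/n = 75·15/201 = 5.5970
Stratum 3 (Site C): n = 571; a·d/n = 165·170/571 = 49.1243; b·c/n = 168·68/571 = 20.0070
OR_MH = (29.5909 + 13.6219 + 49.1243) / (7.7318 + 5.5970 + 20.0070) = 92.3371 / 33.3358 = 2.76991

2.770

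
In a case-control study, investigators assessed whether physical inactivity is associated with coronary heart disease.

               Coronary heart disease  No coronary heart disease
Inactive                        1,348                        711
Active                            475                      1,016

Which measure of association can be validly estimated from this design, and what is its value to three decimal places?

4.055

Cells: a = 1348, b = 711, c = 475, d = 1016.
This is a case-control study: participants were sampled on outcome status, so risks in the source population cannot be estimated directly — relative risk is not valid here. The odds ratio is the appropriate measure.
OR = (a·d)/(b·c) = (1348 × 1016) / (711 × 475) = 1369568 / 337725 = 4.05528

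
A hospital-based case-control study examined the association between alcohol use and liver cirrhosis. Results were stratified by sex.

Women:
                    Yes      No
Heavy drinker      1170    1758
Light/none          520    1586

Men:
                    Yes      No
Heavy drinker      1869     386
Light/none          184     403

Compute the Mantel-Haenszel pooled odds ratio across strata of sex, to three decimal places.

3.067

OR_MH = Σ(aᵢdᵢ/nᵢ) / Σ(bᵢcᵢ/nᵢ), where nᵢ is the stratum total.
Stratum 1 (Women): n = 5034; a·d/n = 1170·1586/5034 = 368.6174; b·c/n = 1758·520/5034 = 181.5971
Stratum 2 (Men): n = 2842; a·d/n = 1869·403/2842 = 265.0271; b·c/n = 386·184/2842 = 24.9909
OR_MH = (368.6174 + 265.0271) / (181.5971 + 24.9909) = 633.6445 / 206.5880 = 3.06719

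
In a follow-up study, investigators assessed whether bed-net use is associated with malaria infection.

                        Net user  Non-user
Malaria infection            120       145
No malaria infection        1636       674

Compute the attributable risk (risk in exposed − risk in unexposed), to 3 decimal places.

Reading the table with exposure as columns: a = 120 (Net user, case), b = 1636 (Net user, non-case), c = 145 (Non-user, case), d = 674.
Risk in exposed = 120/1756 = 0.068337; risk in unexposed = 145/819 = 0.177045.
Risk difference = 0.068337 − 0.177045 = -0.108708

-0.109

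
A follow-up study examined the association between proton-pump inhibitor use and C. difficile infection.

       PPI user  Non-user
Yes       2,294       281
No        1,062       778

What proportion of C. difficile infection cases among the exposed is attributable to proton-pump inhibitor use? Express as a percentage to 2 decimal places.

Reading the table with exposure as columns: a = 2294 (PPI user, case), b = 1062 (PPI user, non-case), c = 281 (Non-user, case), d = 778.
Risk in exposed = 2294/3356 = 0.68355; risk in unexposed = 281/1059 = 0.26534.
RR = 0.68355/0.26534 = 2.57609
AR% = (RR − 1)/RR × 100 = (2.57609 − 1)/2.57609 × 100 = 61.1815%

61.18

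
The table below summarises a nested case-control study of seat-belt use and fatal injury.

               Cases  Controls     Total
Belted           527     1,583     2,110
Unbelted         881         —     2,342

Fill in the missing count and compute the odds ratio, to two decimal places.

The missing cell is in the unexposed row: 2342 − 881 = 1461.
So a = 527, b = 1583, c = 881, d = 1461.
OR = (a·d)/(b·c) = (527 × 1461) / (1583 × 881) = 769947 / 1394623 = 0.55208

0.55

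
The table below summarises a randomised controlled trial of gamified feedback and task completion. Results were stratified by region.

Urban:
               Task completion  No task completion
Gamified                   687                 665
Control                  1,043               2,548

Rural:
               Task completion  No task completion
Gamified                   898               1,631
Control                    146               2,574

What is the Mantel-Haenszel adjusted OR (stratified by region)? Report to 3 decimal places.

OR_MH = Σ(aᵢdᵢ/nᵢ) / Σ(bᵢcᵢ/nᵢ), where nᵢ is the stratum total.
Stratum 1 (Urban): n = 4943; a·d/n = 687·2548/4943 = 354.1323; b·c/n = 665·1043/4943 = 140.3186
Stratum 2 (Rural): n = 5249; a·d/n = 898·2574/5249 = 440.3604; b·c/n = 1631·146/5249 = 45.3660
OR_MH = (354.1323 + 440.3604) / (140.3186 + 45.3660) = 794.4928 / 185.6846 = 4.27872

4.279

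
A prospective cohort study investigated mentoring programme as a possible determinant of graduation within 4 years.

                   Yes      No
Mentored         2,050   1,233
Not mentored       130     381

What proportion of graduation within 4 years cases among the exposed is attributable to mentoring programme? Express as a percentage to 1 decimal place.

59.3

Cells: a = 2050, b = 1233, c = 130, d = 381.
Risk in exposed = 2050/3283 = 0.62443; risk in unexposed = 130/511 = 0.25440.
RR = 0.62443/0.25440 = 2.45449
AR% = (RR − 1)/RR × 100 = (2.45449 − 1)/2.45449 × 100 = 59.2583%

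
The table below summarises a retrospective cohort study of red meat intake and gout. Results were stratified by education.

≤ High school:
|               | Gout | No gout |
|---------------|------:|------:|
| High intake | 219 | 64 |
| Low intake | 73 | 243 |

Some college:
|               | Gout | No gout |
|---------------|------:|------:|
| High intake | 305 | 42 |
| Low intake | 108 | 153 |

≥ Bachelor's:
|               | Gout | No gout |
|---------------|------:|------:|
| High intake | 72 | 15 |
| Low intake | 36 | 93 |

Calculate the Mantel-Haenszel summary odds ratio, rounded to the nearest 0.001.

OR_MH = Σ(aᵢdᵢ/nᵢ) / Σ(bᵢcᵢ/nᵢ), where nᵢ is the stratum total.
Stratum 1 (≤ High school): n = 599; a·d/n = 219·243/599 = 88.8431; b·c/n = 64·73/599 = 7.7997
Stratum 2 (Some college): n = 608; a·d/n = 305·153/608 = 76.7516; b·c/n = 42·108/608 = 7.4605
Stratum 3 (≥ Bachelor's): n = 216; a·d/n = 72·93/216 = 31.0000; b·c/n = 15·36/216 = 2.5000
OR_MH = (88.8431 + 76.7516 + 31.0000) / (7.7997 + 7.4605 + 2.5000) = 196.5947 / 17.7602 = 11.06940

11.069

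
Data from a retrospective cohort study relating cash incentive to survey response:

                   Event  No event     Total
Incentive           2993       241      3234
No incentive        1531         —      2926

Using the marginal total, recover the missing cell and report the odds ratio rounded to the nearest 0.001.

11.316

The missing cell is in the unexposed row: 2926 − 1531 = 1395.
So a = 2993, b = 241, c = 1531, d = 1395.
OR = (a·d)/(b·c) = (2993 × 1395) / (241 × 1531) = 4175235 / 368971 = 11.31589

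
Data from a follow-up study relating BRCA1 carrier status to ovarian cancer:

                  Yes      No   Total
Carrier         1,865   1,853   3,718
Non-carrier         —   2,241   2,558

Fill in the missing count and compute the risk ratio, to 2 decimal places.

The missing cell is in the unexposed row: 2558 − 2241 = 317.
So a = 1865, b = 1853, c = 317, d = 2241.
RR = [a/(a+b)] / [c/(c+d)] = (1865/3718) / (317/2558) = 0.50161/0.12392 = 4.04772

4.05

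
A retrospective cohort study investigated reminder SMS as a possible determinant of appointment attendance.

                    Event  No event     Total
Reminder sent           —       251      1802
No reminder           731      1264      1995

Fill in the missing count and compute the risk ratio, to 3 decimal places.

The missing cell is in the exposed row: 1802 − 251 = 1551.
So a = 1551, b = 251, c = 731, d = 1264.
RR = [a/(a+b)] / [c/(c+d)] = (1551/1802) / (731/1995) = 0.86071/0.36642 = 2.34900

2.349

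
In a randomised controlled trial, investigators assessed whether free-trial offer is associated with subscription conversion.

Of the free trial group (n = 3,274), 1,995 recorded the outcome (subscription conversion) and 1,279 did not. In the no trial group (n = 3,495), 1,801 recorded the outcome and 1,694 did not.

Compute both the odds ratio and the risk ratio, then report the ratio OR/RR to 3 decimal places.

1.241

From the description: a = 1995, b = 1279, c = 1801, d = 1694.
OR = (1995·1694)/(1279·1801) = 3379530/2303479 = 1.46714
Risk in exposed = 1995/3274 = 0.60935; risk in unexposed = 1801/3495 = 0.51531; RR = 1.18249
OR/RR = 1.46714 / 1.18249 = 1.24072
The outcome is not rare, so the OR lies further from 1 than the RR.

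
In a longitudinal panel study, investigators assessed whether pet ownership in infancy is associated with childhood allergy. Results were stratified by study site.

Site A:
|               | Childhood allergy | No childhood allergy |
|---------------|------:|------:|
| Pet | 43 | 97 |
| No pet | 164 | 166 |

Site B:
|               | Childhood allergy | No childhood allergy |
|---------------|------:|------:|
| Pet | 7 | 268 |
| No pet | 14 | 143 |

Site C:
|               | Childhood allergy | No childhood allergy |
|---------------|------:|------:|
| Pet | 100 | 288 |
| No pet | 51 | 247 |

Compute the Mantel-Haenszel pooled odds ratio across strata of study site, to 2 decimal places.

OR_MH = Σ(aᵢdᵢ/nᵢ) / Σ(bᵢcᵢ/nᵢ), where nᵢ is the stratum total.
Stratum 1 (Site A): n = 470; a·d/n = 43·166/470 = 15.1872; b·c/n = 97·164/470 = 33.8468
Stratum 2 (Site B): n = 432; a·d/n = 7·143/432 = 2.3171; b·c/n = 268·14/432 = 8.6852
Stratum 3 (Site C): n = 686; a·d/n = 100·247/686 = 36.0058; b·c/n = 288·51/686 = 21.4111
OR_MH = (15.1872 + 2.3171 + 36.0058) / (33.8468 + 8.6852 + 21.4111) = 53.5102 / 63.9431 = 0.83684

0.84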